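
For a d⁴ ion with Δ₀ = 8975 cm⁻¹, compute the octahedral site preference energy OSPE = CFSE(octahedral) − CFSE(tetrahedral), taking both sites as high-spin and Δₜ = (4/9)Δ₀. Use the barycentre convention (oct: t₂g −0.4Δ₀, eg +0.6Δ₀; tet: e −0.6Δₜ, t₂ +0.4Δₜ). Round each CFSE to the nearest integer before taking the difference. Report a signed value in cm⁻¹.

-3789

In an octahedral site d⁴ (HS) is t2g^3 e_g^1, giving CFSE(oct) = -0.6Δ₀ = -5385 cm⁻¹.
In a tetrahedral site the filling is e^2 t2^2: CFSE(tet) = -0.4Δₜ = -0.4 × (4/9)(8975) = -1596 cm⁻¹.
OSPE = -5385 − (-1596) = -3789 cm⁻¹.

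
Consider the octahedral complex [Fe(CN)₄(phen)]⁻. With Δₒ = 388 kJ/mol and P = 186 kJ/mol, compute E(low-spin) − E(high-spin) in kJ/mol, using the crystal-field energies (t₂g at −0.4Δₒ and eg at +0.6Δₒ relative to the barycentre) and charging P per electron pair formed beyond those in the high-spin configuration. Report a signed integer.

-404

Ligand charges: 4×(-1) from CN⁻ and 1×(+0) from phen sum to -4; with overall charge -1, Fe is +3.
Fe³⁺: group 8, so d-count = 8 − 3 = 5.
High-spin: t₂g³ eg², CFSE = 0.0Δₒ = 0 kJ/mol.
Low-spin: t₂g⁵ eg⁰, orbital CFSE = -2.0Δₒ = -776 kJ/mol; plus 2 excess pairs × P = +372 kJ/mol; total -404 kJ/mol.
Thus E(LS) − E(HS) = -404 kJ/mol.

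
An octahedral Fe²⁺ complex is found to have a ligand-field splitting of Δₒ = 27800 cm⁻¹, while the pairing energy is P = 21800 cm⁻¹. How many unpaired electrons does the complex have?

Fe²⁺: group 8, so d-count = 8 − 2 = 6.
Δₒ > P, so pairing is preferred: the ground state is low-spin.
Configuration: t₂g⁶ eg⁰.
Unpaired electrons: 0.

0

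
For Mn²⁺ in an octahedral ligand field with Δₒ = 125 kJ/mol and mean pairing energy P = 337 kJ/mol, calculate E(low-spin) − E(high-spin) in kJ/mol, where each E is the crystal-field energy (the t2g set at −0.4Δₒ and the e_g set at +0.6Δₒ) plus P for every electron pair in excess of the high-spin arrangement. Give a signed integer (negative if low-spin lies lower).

424

Mn is in group 7, so Mn²⁺ is d⁵ (7 − 2 = 5).
High-spin d⁵ fills as t2g^3 e_g^2 with CFSE 3(−0.4) + 2(+0.6) = 0.0Δₒ = 0 kJ/mol.
For low-spin the configuration is t2g^5 e_g^0: orbital energy -2.0 × 125 = -250 kJ/mol, and 2 additional pairs relative to high-spin add 674 kJ/mol, giving 424 kJ/mol.
The difference is 424 − (0) = 424 kJ/mol, so high-spin lies lower.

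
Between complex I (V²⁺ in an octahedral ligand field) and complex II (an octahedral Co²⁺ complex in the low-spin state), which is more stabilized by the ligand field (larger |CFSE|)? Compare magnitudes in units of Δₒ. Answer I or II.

I: V²⁺: group 5, so d-count = 5 − 2 = 3; t₂g³ eg⁰, CFSE = -1.2Δₒ.
II: Co²⁺: group 9, so d-count = 9 − 2 = 7; t₂g⁶ eg¹, CFSE = -1.8Δₒ.
So II has the larger |CFSE|.

II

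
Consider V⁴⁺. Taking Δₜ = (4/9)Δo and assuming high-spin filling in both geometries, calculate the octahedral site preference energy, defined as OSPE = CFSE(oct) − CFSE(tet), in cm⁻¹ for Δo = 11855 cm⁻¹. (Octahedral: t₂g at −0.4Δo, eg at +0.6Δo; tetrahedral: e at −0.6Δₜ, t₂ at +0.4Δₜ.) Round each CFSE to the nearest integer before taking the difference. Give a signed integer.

-1581

V⁴⁺: group 5, so d-count = 5 − 4 = 1.
Octahedral (high-spin): t₂g¹ eg⁰, CFSE = 1(−0.4) + 0(+0.6) = -0.4Δo = -0.4 × 11855 = -4742 cm⁻¹.
In a tetrahedral site the filling is e¹ t₂⁰: CFSE(tet) = -0.6Δₜ = -0.6 × (4/9)(11855) = -3161 cm⁻¹.
OSPE = -4742 − (-3161) = -1581 cm⁻¹.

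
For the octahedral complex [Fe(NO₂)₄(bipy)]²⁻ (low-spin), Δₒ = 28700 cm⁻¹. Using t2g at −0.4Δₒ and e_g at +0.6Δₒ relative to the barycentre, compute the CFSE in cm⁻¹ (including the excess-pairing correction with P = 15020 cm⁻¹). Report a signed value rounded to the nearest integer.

Ligand charges: 4×(-1) from NO₂⁻ and 1×(+0) from bipy sum to -4; with overall charge -2, Fe is +2.
Fe is in group 8, so Fe²⁺ is d⁶ (8 − 2 = 6).
Electron filling gives t2g^6 e_g^0.
CFSE(orbital) = 6×(-0.4Δₒ) + 0×(0.6Δₒ) = -2.4Δₒ; with Δₒ = 28700 cm⁻¹ that is -68880 cm⁻¹.
Pairing penalty: 3 pairs vs 1 in the high-spin reference → 2 extra × P = 30040 cm⁻¹.
Overall CFSE = -68880 + 30040 = -38840 cm⁻¹.

-38840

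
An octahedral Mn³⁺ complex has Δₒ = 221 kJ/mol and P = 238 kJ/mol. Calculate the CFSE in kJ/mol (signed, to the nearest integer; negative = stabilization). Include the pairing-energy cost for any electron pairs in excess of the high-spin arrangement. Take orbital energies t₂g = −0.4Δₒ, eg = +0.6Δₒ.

-133

Group 7 minus oxidation state +3 gives a d⁴ configuration for Mn³⁺.
With Δₒ < P the complex is high-spin.
Filling d⁴ accordingly: t₂g³ eg¹.
Orbital CFSE = -0.6Δₒ = -0.6 × 221 = -133 kJ/mol.
High-spin has no excess pairs, so no pairing correction applies.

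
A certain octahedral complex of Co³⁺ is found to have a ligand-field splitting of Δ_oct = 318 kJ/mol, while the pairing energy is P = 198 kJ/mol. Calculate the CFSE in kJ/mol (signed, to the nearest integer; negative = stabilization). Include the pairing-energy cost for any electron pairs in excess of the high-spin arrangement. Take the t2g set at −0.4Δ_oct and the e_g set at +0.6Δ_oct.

-367

Co³⁺: group 9, so d-count = 9 − 3 = 6.
Since Δ_oct = 318 kJ/mol > P = 198 kJ/mol, the complex adopts the low-spin configuration.
Filling d⁶ accordingly: t2g^6 e_g^0.
Orbital CFSE = -2.4Δ_oct = -2.4 × 318 = -763 kJ/mol.
Excess pairs vs high-spin: 3 − 1 = 2; pairing cost = +396 kJ/mol.
Net CFSE = -763 + 396 = -367 kJ/mol.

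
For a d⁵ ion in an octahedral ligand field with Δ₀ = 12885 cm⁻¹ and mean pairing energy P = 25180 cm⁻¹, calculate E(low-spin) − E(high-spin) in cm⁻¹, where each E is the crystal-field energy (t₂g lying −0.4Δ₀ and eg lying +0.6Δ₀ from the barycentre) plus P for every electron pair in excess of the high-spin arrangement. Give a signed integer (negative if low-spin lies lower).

24590

In the high-spin limit (t₂g³ eg²) the orbital term is 0.0Δ₀ = 0 cm⁻¹, with no excess pairing.
Low-spin: t₂g⁵ eg⁰, orbital CFSE = -2.0Δ₀ = -25770 cm⁻¹; plus 2 excess pairs × P = +50360 cm⁻¹; total 24590 cm⁻¹.
Thus E(LS) − E(HS) = 24590 cm⁻¹.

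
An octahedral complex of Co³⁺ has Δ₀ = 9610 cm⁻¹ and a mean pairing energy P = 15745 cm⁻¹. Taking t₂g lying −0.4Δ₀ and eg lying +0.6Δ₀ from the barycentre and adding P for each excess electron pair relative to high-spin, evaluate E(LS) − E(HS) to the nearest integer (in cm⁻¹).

Co is in group 9, so Co³⁺ is d⁶ (9 − 3 = 6).
High-spin: t₂g⁴ eg², CFSE = -0.4Δ₀ = -3844 cm⁻¹.
Low-spin t₂g⁶ eg⁰ gives -2.4Δ₀ = -23064 cm⁻¹, but forming 2 extra pairs costs 2P = 31490 cm⁻¹, so E(LS) = -23064 + 31490 = 8426 cm⁻¹.
E(LS) − E(HS) = 8426 − (-3844) = 12270 cm⁻¹.

12270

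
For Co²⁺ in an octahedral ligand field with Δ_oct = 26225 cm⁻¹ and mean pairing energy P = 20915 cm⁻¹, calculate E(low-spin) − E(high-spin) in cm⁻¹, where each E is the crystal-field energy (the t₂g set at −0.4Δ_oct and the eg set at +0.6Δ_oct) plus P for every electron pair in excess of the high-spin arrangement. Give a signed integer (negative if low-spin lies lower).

Co²⁺: group 9, so d-count = 9 − 2 = 7.
High-spin d⁷ fills as t₂g⁵ eg² with CFSE 5(−0.4) + 2(+0.6) = -0.8Δ_oct = -20980 cm⁻¹.
For low-spin the configuration is t₂g⁶ eg¹: orbital energy -1.8 × 26225 = -47205 cm⁻¹, and 1 additional pair relative to high-spin adds 20915 cm⁻¹, giving -26290 cm⁻¹.
The difference is -26290 − (-20980) = -5310 cm⁻¹, so low-spin lies lower.

-5310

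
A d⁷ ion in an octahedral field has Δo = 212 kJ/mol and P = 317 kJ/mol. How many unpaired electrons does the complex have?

Since Δo = 212 kJ/mol < P = 317 kJ/mol, the complex adopts the high-spin configuration.
Configuration: t2g^5 e_g^2.
Unpaired electrons: 3.

3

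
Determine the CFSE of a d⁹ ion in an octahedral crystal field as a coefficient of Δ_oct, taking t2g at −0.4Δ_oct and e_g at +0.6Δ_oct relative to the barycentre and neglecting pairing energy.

For octahedral d⁹ the high- and low-spin configurations coincide.
Configuration: t2g^6 e_g^3.
CFSE = 6(-0.4Δ_oct) + 3(0.6Δ_oct) = -2.4Δ_oct + 1.8Δ_oct = -0.6Δ_oct.

-0.6 Δ_oct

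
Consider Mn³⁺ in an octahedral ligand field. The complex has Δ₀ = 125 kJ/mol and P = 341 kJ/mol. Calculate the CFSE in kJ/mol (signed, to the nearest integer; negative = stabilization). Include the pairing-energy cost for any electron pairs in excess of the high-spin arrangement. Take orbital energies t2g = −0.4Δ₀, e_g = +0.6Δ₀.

-75

Mn sits in group 7; removing 3 electrons leaves Mn³⁺ with 7 − 3 = 4 d electrons.
With Δ₀ < P the complex is high-spin.
Filling d⁴ accordingly: t2g^3 e_g^1.
Orbital CFSE = -0.6Δ₀ = -0.6 × 125 = -75 kJ/mol.
High-spin has no excess pairs, so no pairing correction applies.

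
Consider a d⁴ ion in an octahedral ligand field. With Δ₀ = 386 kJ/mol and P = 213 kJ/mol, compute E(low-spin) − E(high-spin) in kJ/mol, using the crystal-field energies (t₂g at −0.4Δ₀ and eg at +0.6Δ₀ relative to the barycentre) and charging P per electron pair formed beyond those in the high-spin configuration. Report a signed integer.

-173

High-spin d⁴ fills as t₂g³ eg¹ with CFSE 3(−0.4) + 1(+0.6) = -0.6Δ₀ = -232 kJ/mol.
Low-spin t₂g⁴ eg⁰ gives -1.6Δ₀ = -618 kJ/mol, but forming 1 extra pair costs 1P = 213 kJ/mol, so E(LS) = -618 + 213 = -405 kJ/mol.
The difference is -405 − (-232) = -173 kJ/mol, so low-spin lies lower.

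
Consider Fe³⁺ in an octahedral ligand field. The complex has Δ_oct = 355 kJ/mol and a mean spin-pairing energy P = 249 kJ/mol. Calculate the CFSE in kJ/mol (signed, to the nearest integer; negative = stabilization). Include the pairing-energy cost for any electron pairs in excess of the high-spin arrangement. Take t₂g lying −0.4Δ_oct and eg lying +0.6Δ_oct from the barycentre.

-212

Fe is in group 8, so Fe³⁺ is d⁵ (8 − 3 = 5).
Δ_oct > P, so pairing is preferred: the ground state is low-spin.
Filling d⁵ accordingly: t₂g⁵ eg⁰.
Orbital CFSE = -2.0Δ_oct = -2.0 × 355 = -710 kJ/mol.
Excess pairs vs high-spin: 2 − 0 = 2; pairing cost = +498 kJ/mol.
Net CFSE = -710 + 498 = -212 kJ/mol.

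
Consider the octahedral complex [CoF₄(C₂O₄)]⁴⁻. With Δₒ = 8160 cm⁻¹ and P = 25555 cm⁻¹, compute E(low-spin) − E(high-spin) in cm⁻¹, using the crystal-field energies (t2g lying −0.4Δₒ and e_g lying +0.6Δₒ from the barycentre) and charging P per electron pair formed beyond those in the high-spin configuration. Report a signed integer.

17395

Ligand charges: 4×(-1) from F⁻ and 1×(-2) from C₂O₄²⁻ sum to -6; with overall charge -4, Co is +2.
Co sits in group 9; removing 2 electrons leaves Co²⁺ with 9 − 2 = 7 d electrons.
High-spin d⁷ fills as t2g^5 e_g^2 with CFSE 5(−0.4) + 2(+0.6) = -0.8Δₒ = -6528 cm⁻¹.
Low-spin: t2g^6 e_g^1, orbital CFSE = -1.8Δₒ = -14688 cm⁻¹; plus 1 excess pair × P = +25555 cm⁻¹; total 10867 cm⁻¹.
The difference is 10867 − (-6528) = 17395 cm⁻¹, so high-spin lies lower.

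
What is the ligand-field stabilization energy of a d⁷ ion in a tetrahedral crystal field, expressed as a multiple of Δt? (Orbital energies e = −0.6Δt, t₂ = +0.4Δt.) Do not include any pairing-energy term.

-1.2 Δt

With tetrahedral geometry the complex is necessarily high-spin.
Configuration: e⁴ t₂³.
CFSE = 4(-0.6Δt) + 3(0.4Δt) = -2.4Δt + 1.2Δt = -1.2Δt.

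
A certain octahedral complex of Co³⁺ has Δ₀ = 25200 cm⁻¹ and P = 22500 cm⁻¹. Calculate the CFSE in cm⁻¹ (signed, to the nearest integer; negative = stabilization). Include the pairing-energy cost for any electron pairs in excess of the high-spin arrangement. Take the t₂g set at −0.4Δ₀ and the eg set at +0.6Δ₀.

-15480

Group 9 minus oxidation state +3 gives a d⁶ configuration for Co³⁺.
With Δ₀ > P the complex is low-spin.
That gives t₂g⁶ eg⁰.
Orbital CFSE = -2.4Δ₀ = -2.4 × 25200 = -60480 cm⁻¹.
Excess pairs vs high-spin: 3 − 1 = 2; pairing cost = +45000 cm⁻¹.
Net CFSE = -60480 + 45000 = -15480 cm⁻¹.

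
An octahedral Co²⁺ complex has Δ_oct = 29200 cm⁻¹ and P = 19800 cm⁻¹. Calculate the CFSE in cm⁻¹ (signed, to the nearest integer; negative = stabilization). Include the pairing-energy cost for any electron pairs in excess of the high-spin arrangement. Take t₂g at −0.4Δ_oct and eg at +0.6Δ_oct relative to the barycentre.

Co is in group 9, so Co²⁺ is d⁷ (9 − 2 = 7).
Here Δ_oct > P (29200 > 19800), so the low-spin state is favoured.
That gives t₂g⁶ eg¹.
Orbital CFSE = -1.8Δ_oct = -1.8 × 29200 = -52560 cm⁻¹.
Excess pairs vs high-spin: 3 − 2 = 1; pairing cost = +19800 cm⁻¹.
Net CFSE = -52560 + 19800 = -32760 cm⁻¹.

-32760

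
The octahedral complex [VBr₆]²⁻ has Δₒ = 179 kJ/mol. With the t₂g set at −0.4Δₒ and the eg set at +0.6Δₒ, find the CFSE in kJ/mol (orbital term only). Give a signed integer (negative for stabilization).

-72

Each Br⁻ contributes -1; 6 × (-1) = -6. With overall charge -2, V is in the +4 oxidation state.
Group 5 minus oxidation state +4 gives a d¹ configuration for V⁴⁺.
Electron filling gives t₂g¹ eg⁰.
The orbital stabilization is -0.4Δₒ = -0.4 × 179 = -72 kJ/mol.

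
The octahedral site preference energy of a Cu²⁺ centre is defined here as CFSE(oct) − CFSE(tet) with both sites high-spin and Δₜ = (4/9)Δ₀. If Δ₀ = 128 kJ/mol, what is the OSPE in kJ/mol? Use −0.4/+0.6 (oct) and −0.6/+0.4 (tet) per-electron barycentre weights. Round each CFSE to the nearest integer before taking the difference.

-54

Cu is in group 11, so Cu²⁺ is d⁹ (11 − 2 = 9).
Octahedral (high-spin): t₂g⁶ eg³, CFSE = 6(−0.4) + 3(+0.6) = -0.6Δ₀ = -0.6 × 128 = -77 kJ/mol.
Tetrahedral: e⁴ t₂⁵, CFSE = 4(−0.6) + 5(+0.4) = -0.4Δₜ = -0.4 × (4/9) × 128 = -23 kJ/mol.
Subtracting, OSPE = -77 − (-23) = -54 kJ/mol.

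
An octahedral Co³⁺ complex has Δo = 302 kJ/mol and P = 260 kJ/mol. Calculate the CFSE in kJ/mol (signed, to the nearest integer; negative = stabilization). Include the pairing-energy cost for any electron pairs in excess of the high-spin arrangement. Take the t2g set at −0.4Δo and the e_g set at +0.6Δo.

-205

Co is in group 9, so Co³⁺ is d⁶ (9 − 3 = 6).
Δo > P, so pairing is preferred: the ground state is low-spin.
Filling d⁶ accordingly: t2g^6 e_g^0.
Orbital CFSE = -2.4Δo = -2.4 × 302 = -725 kJ/mol.
Excess pairs vs high-spin: 3 − 1 = 2; pairing cost = +520 kJ/mol.
Net CFSE = -725 + 520 = -205 kJ/mol.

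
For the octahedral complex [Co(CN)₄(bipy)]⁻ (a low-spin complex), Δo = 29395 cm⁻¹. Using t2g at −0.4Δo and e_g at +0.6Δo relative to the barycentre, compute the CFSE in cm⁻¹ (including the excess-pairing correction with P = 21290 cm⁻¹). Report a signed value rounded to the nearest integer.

Ligand charges: 4×(-1) from CN⁻ and 1×(+0) from bipy sum to -4; with overall charge -1, Co is +3.
Group 9 minus oxidation state +3 gives a d⁶ configuration for Co³⁺.
The d⁶ electrons fill as t2g^6 e_g^0.
CFSE(orbital) = 6×(-0.4Δo) + 0×(0.6Δo) = -2.4Δo; with Δo = 29395 cm⁻¹ that is -70548 cm⁻¹.
Pairing penalty: 3 pairs vs 1 in the high-spin reference → 2 extra × P = 42580 cm⁻¹.
Net CFSE = -70548 + 42580 = -27968 cm⁻¹.

-27968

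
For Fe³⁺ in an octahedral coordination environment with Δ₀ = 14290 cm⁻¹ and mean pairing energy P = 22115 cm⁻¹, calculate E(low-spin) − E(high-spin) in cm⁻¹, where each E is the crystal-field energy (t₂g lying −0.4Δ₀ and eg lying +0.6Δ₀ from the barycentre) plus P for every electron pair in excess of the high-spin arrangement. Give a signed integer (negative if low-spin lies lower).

15650

Fe³⁺: group 8, so d-count = 8 − 3 = 5.
High-spin: t₂g³ eg², CFSE = 0.0Δ₀ = 0 cm⁻¹.
Low-spin: t₂g⁵ eg⁰, orbital CFSE = -2.0Δ₀ = -28580 cm⁻¹; plus 2 excess pairs × P = +44230 cm⁻¹; total 15650 cm⁻¹.
E(LS) − E(HS) = 15650 − (0) = 15650 cm⁻¹.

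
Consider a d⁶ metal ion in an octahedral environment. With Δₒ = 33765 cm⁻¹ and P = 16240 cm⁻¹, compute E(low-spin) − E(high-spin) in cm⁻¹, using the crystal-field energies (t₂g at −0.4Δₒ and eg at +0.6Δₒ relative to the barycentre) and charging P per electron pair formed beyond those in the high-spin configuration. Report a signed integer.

-35050

In the high-spin limit (t₂g⁴ eg²) the orbital term is -0.4Δₒ = -13506 cm⁻¹, with no excess pairing.
Low-spin: t₂g⁶ eg⁰, orbital CFSE = -2.4Δₒ = -81036 cm⁻¹; plus 2 excess pairs × P = +32480 cm⁻¹; total -48556 cm⁻¹.
The difference is -48556 − (-13506) = -35050 cm⁻¹, so low-spin lies lower.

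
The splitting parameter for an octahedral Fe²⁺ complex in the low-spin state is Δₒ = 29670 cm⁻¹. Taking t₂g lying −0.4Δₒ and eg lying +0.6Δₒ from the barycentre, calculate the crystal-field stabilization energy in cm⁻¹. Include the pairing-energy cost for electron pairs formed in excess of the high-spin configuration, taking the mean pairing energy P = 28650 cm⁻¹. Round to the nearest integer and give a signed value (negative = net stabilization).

-13908

Group 8 minus oxidation state +2 gives a d⁶ configuration for Fe²⁺.
Configuration: t₂g⁶ eg⁰.
Orbital CFSE = 6(-0.4) + 0(0.6) = -2.4Δₒ = -2.4 × 29670 = -71208 cm⁻¹.
Relative to high-spin t₂g⁴ eg² (1 paired), the low-spin configuration has 2 additional pairs, contributing +2 × 28650 = +57300 cm⁻¹.
Combining: -71208 + 57300 = -13908 cm⁻¹.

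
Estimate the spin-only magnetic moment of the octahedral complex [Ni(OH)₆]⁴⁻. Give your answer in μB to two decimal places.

Each OH⁻ contributes -1; 6 × (-1) = -6. With overall charge -4, Ni is in the +2 oxidation state.
Group 10 minus oxidation state +2 gives a d⁸ configuration for Ni²⁺.
Configuration: t₂g⁶ eg² → 2 unpaired electrons.
μ(spin-only) = √[2(2+2)] = √8 ≈ 2.83 μB.

2.83 μB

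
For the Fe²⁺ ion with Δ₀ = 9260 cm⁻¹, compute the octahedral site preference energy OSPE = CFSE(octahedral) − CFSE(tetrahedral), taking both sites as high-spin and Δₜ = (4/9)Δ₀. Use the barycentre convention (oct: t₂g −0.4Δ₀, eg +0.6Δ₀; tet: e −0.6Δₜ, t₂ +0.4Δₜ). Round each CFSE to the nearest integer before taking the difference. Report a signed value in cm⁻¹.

Fe²⁺: group 8, so d-count = 8 − 2 = 6.
In an octahedral site d⁶ (HS) is t₂g⁴ eg², giving CFSE(oct) = -0.4Δ₀ = -3704 cm⁻¹.
In a tetrahedral site the filling is e³ t₂³: CFSE(tet) = -0.6Δₜ = -0.6 × (4/9)(9260) = -2469 cm⁻¹.
OSPE = CFSE(oct) − CFSE(tet) = -3704 − (-2469) = -1235 cm⁻¹.

-1235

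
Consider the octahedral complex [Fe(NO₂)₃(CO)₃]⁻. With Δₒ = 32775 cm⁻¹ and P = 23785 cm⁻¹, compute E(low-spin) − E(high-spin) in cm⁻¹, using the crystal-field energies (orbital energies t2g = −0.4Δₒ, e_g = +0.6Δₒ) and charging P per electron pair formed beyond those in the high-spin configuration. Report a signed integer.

Ligand charges: 3×(-1) from NO₂⁻ and 3×(+0) from CO sum to -3; with overall charge -1, Fe is +2.
Fe²⁺: group 8, so d-count = 8 − 2 = 6.
In the high-spin limit (t2g^4 e_g^2) the orbital term is -0.4Δₒ = -13110 cm⁻¹, with no excess pairing.
Low-spin: t2g^6 e_g^0, orbital CFSE = -2.4Δₒ = -78660 cm⁻¹; plus 2 excess pairs × P = +47570 cm⁻¹; total -31090 cm⁻¹.
E(LS) − E(HS) = -31090 − (-13110) = -17980 cm⁻¹.

-17980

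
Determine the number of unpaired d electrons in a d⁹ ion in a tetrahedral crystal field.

With tetrahedral geometry the complex is necessarily high-spin.
Configuration: e⁴ t₂⁵, giving 1 unpaired electron.

1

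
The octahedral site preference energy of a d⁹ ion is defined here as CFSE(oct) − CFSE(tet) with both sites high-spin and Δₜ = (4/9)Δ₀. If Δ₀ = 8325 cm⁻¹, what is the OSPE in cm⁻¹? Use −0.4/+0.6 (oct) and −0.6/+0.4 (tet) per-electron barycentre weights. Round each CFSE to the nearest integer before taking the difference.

-3515

Octahedral high-spin t₂g⁶ eg³: CFSE = -0.6 × 8325 = -4995 cm⁻¹.
Tetrahedral e⁴ t₂⁵ gives -0.4Δₜ = -0.4 × (4/9) × 8325 = -1480 cm⁻¹.
OSPE = CFSE(oct) − CFSE(tet) = -4995 − (-1480) = -3515 cm⁻¹.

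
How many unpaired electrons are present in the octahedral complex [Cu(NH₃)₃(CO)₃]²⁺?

Ligand charges: 3×(+0) from NH₃ and 3×(+0) from CO sum to +0; with overall charge +2, Cu is +2.
Group 11 minus oxidation state +2 gives a d⁹ configuration for Cu²⁺.
Configuration: t₂g⁶ eg³, giving 1 unpaired electron.

1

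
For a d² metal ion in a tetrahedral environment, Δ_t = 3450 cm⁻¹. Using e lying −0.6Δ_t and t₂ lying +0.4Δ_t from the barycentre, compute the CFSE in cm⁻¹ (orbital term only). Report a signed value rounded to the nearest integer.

-4140

Tetrahedral splitting is small, so the complex is high-spin.
Configuration: e² t₂⁰.
Orbital CFSE = 2(-0.6) + 0(0.4) = -1.2Δ_t = -1.2 × 3450 = -4140 cm⁻¹.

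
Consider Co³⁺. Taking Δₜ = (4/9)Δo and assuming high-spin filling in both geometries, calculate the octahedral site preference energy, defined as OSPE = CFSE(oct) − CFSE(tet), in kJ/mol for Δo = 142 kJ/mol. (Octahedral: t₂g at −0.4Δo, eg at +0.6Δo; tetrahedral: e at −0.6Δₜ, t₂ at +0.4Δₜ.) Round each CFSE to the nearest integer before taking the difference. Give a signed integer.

Co sits in group 9; removing 3 electrons leaves Co³⁺ with 9 − 3 = 6 d electrons.
In an octahedral site d⁶ (HS) is t2g^4 e_g^2, giving CFSE(oct) = -0.4Δo = -57 kJ/mol.
Tetrahedral e^3 t2^3 gives -0.6Δₜ = -0.6 × (4/9) × 142 = -38 kJ/mol.
OSPE = CFSE(oct) − CFSE(tet) = -57 − (-38) = -19 kJ/mol.

-19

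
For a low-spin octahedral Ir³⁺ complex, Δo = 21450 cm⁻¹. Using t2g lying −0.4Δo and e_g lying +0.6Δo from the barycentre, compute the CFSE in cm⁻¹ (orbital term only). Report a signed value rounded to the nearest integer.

Ir³⁺: group 9, so d-count = 9 − 3 = 6.
Electron filling gives t2g^6 e_g^0.
The orbital stabilization is -2.4Δo = -2.4 × 21450 = -51480 cm⁻¹.

-51480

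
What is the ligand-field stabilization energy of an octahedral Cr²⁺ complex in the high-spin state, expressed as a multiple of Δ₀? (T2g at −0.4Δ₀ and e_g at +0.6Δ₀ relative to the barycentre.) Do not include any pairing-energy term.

Cr²⁺: group 6, so d-count = 6 − 2 = 4.
Configuration: t2g^3 e_g^1.
CFSE = 3(-0.4Δ₀) + 1(0.6Δ₀) = -1.2Δ₀ + 0.6Δ₀ = -0.6Δ₀.

-0.6 Δ₀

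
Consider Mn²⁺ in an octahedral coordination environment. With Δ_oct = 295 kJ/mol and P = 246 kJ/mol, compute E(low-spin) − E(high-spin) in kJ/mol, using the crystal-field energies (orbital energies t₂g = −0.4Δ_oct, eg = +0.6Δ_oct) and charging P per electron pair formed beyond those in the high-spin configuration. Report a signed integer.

Mn²⁺: group 7, so d-count = 7 − 2 = 5.
In the high-spin limit (t₂g³ eg²) the orbital term is 0.0Δ_oct = 0 kJ/mol, with no excess pairing.
Low-spin: t₂g⁵ eg⁰, orbital CFSE = -2.0Δ_oct = -590 kJ/mol; plus 2 excess pairs × P = +492 kJ/mol; total -98 kJ/mol.
Thus E(LS) − E(HS) = -98 kJ/mol.

-98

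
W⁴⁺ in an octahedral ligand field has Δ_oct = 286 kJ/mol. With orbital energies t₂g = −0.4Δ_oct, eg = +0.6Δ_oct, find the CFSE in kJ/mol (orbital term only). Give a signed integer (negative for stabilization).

-229

W⁴⁺: group 6, so d-count = 6 − 4 = 2.
The d² electrons fill as t₂g² eg⁰.
The orbital stabilization is -0.8Δ_oct = -0.8 × 286 = -229 kJ/mol.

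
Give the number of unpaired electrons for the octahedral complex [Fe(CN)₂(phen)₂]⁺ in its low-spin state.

1

Ligand charges: 2×(-1) from CN⁻ and 2×(+0) from phen sum to -2; with overall charge +1, Fe is +3.
Group 8 minus oxidation state +3 gives a d⁵ configuration for Fe³⁺.
Configuration: t2g^5 e_g^0, giving 1 unpaired electron.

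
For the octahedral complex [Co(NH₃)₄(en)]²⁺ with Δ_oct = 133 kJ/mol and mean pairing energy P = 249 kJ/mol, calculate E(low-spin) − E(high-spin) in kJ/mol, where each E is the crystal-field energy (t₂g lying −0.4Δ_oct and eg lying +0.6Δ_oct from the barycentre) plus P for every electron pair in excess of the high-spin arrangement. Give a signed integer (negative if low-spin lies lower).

116

Ligand charges: 4×(+0) from NH₃ and 1×(+0) from en sum to +0; with overall charge +2, Co is +2.
Co is in group 9, so Co²⁺ is d⁷ (9 − 2 = 7).
High-spin: t₂g⁵ eg², CFSE = -0.8Δ_oct = -106 kJ/mol.
For low-spin the configuration is t₂g⁶ eg¹: orbital energy -1.8 × 133 = -239 kJ/mol, and 1 additional pair relative to high-spin adds 249 kJ/mol, giving 10 kJ/mol.
The difference is 10 − (-106) = 116 kJ/mol, so high-spin lies lower.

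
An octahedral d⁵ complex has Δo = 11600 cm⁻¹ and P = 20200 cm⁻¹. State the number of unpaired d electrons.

5

Since Δo = 11600 cm⁻¹ < P = 20200 cm⁻¹, the complex adopts the high-spin configuration.
Configuration: t₂g³ eg².
Unpaired electrons: 5.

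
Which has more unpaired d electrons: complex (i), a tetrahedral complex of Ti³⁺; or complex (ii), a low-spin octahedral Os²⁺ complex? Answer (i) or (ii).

(i): Ti sits in group 4; removing 3 electrons leaves Ti³⁺ with 4 − 3 = 1 d electrons; Tetrahedral fields are weak (Δₜ ≈ 4/9 Δₒ), so electrons fill high-spin; e¹ t₂⁰ → 1 unpaired.
(ii): Os²⁺: group 8, so d-count = 8 − 2 = 6; t2g^6 e_g^0 → 0 unpaired.
So (i) has more unpaired electrons.

(i)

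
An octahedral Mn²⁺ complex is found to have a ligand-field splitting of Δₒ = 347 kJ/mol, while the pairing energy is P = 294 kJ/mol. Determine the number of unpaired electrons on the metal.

Mn²⁺: group 7, so d-count = 7 − 2 = 5.
Since Δₒ = 347 kJ/mol > P = 294 kJ/mol, the complex adopts the low-spin configuration.
That gives t₂g⁵ eg⁰.
Unpaired electrons: 1.

1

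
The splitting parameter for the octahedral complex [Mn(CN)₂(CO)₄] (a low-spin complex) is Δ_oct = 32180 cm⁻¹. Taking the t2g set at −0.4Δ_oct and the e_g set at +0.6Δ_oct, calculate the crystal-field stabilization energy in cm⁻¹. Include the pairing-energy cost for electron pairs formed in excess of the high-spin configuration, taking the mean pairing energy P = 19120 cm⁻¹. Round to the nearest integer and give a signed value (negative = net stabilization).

Ligand charges: 2×(-1) from CN⁻ and 4×(+0) from CO sum to -2; with overall charge +0, Mn is +2.
Group 7 minus oxidation state +2 gives a d⁵ configuration for Mn²⁺.
The d⁵ electrons fill as t2g^5 e_g^0.
Orbital CFSE = 5(-0.4) + 0(0.6) = -2.0Δ_oct = -2.0 × 32180 = -64360 cm⁻¹.
High-spin d⁵ would be t2g^3 e_g^2 with 0 pairs; low-spin has 2, so 2 excess pairs cost +2P = +38240 cm⁻¹.
Combining: -64360 + 38240 = -26120 cm⁻¹.

-26120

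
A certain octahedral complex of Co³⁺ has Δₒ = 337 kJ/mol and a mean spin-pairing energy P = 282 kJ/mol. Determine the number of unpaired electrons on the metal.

Co is in group 9, so Co³⁺ is d⁶ (9 − 3 = 6).
Since Δₒ = 337 kJ/mol > P = 282 kJ/mol, the complex adopts the low-spin configuration.
Filling d⁶ accordingly: t₂g⁶ eg⁰.
Unpaired electrons: 0.

0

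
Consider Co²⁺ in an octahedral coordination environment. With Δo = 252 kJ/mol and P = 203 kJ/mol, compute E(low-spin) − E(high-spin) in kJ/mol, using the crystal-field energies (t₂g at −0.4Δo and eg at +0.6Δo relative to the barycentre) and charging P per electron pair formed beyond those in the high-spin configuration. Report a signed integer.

-49

Co sits in group 9; removing 2 electrons leaves Co²⁺ with 9 − 2 = 7 d electrons.
In the high-spin limit (t₂g⁵ eg²) the orbital term is -0.8Δo = -202 kJ/mol, with no excess pairing.
Low-spin t₂g⁶ eg¹ gives -1.8Δo = -454 kJ/mol, but forming 1 extra pair costs 1P = 203 kJ/mol, so E(LS) = -454 + 203 = -251 kJ/mol.
Thus E(LS) − E(HS) = -49 kJ/mol.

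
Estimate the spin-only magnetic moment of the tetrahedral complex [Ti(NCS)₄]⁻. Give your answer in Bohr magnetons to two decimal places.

1.73 Bohr magnetons

Each NCS⁻ contributes -1; 4 × (-1) = -4. With overall charge -1, Ti is in the +3 oxidation state.
Group 4 minus oxidation state +3 gives a d¹ configuration for Ti³⁺.
With tetrahedral geometry the complex is necessarily high-spin.
Configuration: e^1 t2^0 → 1 unpaired electron.
μ(spin-only) = √[1(1+2)] = √3 ≈ 1.73 Bohr magnetons.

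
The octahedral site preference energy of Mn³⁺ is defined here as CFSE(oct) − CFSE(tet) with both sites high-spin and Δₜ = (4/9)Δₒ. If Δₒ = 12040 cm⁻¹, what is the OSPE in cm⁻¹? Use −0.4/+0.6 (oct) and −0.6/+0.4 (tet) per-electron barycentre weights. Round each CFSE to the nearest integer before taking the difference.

Mn³⁺: group 7, so d-count = 7 − 3 = 4.
Octahedral high-spin t₂g³ eg¹: CFSE = -0.6 × 12040 = -7224 cm⁻¹.
In a tetrahedral site the filling is e² t₂²: CFSE(tet) = -0.4Δₜ = -0.4 × (4/9)(12040) = -2140 cm⁻¹.
OSPE = CFSE(oct) − CFSE(tet) = -7224 − (-2140) = -5084 cm⁻¹.

-5084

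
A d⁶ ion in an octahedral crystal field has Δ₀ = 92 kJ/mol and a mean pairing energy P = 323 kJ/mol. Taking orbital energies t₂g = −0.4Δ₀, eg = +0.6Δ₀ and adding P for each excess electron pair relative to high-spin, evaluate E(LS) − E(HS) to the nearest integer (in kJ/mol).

462

In the high-spin limit (t₂g⁴ eg²) the orbital term is -0.4Δ₀ = -37 kJ/mol, with no excess pairing.
Low-spin t₂g⁶ eg⁰ gives -2.4Δ₀ = -221 kJ/mol, but forming 2 extra pairs costs 2P = 646 kJ/mol, so E(LS) = -221 + 646 = 425 kJ/mol.
The difference is 425 − (-37) = 462 kJ/mol, so high-spin lies lower.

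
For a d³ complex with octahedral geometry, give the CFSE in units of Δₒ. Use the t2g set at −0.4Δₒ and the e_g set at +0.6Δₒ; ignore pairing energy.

-1.2 Δₒ

For octahedral d³ the high- and low-spin configurations coincide.
Configuration: t2g^3 e_g^0.
CFSE = 3(-0.4Δₒ) + 0(0.6Δₒ) = -1.2Δₒ + 0.0Δₒ = -1.2Δₒ.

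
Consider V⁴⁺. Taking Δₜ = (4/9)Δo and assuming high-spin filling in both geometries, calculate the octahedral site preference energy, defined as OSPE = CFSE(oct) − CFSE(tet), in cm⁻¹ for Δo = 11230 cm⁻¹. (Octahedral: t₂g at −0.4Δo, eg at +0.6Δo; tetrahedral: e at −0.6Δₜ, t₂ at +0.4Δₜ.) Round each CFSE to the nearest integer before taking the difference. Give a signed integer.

-1497

V is in group 5, so V⁴⁺ is d¹ (5 − 4 = 1).
Octahedral (high-spin): t₂g¹ eg⁰, CFSE = 1(−0.4) + 0(+0.6) = -0.4Δo = -0.4 × 11230 = -4492 cm⁻¹.
In a tetrahedral site the filling is e¹ t₂⁰: CFSE(tet) = -0.6Δₜ = -0.6 × (4/9)(11230) = -2995 cm⁻¹.
OSPE = -4492 − (-2995) = -1497 cm⁻¹.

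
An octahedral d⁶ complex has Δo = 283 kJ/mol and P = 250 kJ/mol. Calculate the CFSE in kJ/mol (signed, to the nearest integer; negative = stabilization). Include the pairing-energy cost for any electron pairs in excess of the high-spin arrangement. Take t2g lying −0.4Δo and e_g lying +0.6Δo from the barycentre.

With Δo > P the complex is low-spin.
Filling d⁶ accordingly: t2g^6 e_g^0.
Orbital CFSE = -2.4Δo = -2.4 × 283 = -679 kJ/mol.
Excess pairs vs high-spin: 3 − 1 = 2; pairing cost = +500 kJ/mol.
Net CFSE = -679 + 500 = -179 kJ/mol.

-179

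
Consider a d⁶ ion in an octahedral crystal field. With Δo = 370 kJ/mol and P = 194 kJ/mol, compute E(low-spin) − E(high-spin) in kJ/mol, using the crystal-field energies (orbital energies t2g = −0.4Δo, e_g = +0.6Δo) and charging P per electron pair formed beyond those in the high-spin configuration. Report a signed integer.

High-spin: t2g^4 e_g^2, CFSE = -0.4Δo = -148 kJ/mol.
For low-spin the configuration is t2g^6 e_g^0: orbital energy -2.4 × 370 = -888 kJ/mol, and 2 additional pairs relative to high-spin add 388 kJ/mol, giving -500 kJ/mol.
The difference is -500 − (-148) = -352 kJ/mol, so low-spin lies lower.

-352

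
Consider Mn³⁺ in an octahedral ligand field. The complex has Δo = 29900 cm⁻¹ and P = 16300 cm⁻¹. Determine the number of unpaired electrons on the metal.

2

Mn³⁺: group 7, so d-count = 7 − 3 = 4.
Here Δo > P (29900 > 16300), so the low-spin state is favoured.
Filling d⁴ accordingly: t₂g⁴ eg⁰.
Unpaired electrons: 2.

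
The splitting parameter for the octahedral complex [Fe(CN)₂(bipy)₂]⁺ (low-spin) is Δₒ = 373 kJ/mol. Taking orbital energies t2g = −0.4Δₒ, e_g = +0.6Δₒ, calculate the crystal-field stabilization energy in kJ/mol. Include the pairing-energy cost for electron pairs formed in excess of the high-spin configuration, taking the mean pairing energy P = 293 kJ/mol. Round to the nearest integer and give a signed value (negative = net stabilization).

Ligand charges: 2×(-1) from CN⁻ and 2×(+0) from bipy sum to -2; with overall charge +1, Fe is +3.
Fe³⁺: group 8, so d-count = 8 − 3 = 5.
Configuration: t2g^5 e_g^0.
CFSE(orbital) = 5×(-0.4Δₒ) + 0×(0.6Δₒ) = -2.0Δₒ; with Δₒ = 373 kJ/mol that is -746 kJ/mol.
Pairing penalty: 2 pairs vs 0 in the high-spin reference → 2 extra × P = 586 kJ/mol.
Combining: -746 + 586 = -160 kJ/mol.

-160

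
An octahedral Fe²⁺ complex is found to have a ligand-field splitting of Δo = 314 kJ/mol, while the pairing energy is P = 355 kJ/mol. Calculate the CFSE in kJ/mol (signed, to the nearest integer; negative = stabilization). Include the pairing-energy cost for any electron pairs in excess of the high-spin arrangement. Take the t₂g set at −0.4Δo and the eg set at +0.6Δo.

-126

Group 8 minus oxidation state +2 gives a d⁶ configuration for Fe²⁺.
With Δo < P the complex is high-spin.
Filling d⁶ accordingly: t₂g⁴ eg².
Orbital CFSE = -0.4Δo = -0.4 × 314 = -126 kJ/mol.
High-spin has no excess pairs, so no pairing correction applies.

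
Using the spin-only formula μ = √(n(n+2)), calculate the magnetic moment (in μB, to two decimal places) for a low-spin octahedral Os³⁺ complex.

1.73 μB

Group 8 minus oxidation state +3 gives a d⁵ configuration for Os³⁺.
Configuration: t2g^5 e_g^0 → 1 unpaired electron.
μ(spin-only) = √[1(1+2)] = √3 ≈ 1.73 μB.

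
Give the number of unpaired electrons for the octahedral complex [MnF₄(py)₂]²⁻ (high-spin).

Ligand charges: 4×(-1) from F⁻ and 2×(+0) from py sum to -4; with overall charge -2, Mn is +2.
Group 7 minus oxidation state +2 gives a d⁵ configuration for Mn²⁺.
Configuration: t2g^3 e_g^2, giving 5 unpaired electrons.

5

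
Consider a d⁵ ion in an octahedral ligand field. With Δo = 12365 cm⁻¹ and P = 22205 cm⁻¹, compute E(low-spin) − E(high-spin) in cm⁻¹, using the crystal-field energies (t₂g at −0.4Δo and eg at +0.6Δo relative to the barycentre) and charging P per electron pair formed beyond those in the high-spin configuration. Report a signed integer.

19680

In the high-spin limit (t₂g³ eg²) the orbital term is 0.0Δo = 0 cm⁻¹, with no excess pairing.
Low-spin: t₂g⁵ eg⁰, orbital CFSE = -2.0Δo = -24730 cm⁻¹; plus 2 excess pairs × P = +44410 cm⁻¹; total 19680 cm⁻¹.
E(LS) − E(HS) = 19680 − (0) = 19680 cm⁻¹.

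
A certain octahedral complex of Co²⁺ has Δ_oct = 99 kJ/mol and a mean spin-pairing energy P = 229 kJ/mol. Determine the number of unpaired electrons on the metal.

Co is in group 9, so Co²⁺ is d⁷ (9 − 2 = 7).
Δ_oct < P, so pairing is avoided: the ground state is high-spin.
That gives t2g^5 e_g^2.
Unpaired electrons: 3.

3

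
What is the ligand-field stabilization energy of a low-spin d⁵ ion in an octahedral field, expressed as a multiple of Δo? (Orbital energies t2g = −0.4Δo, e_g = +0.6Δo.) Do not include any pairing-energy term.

-2.0 Δo

Configuration: t2g^5 e_g^0.
CFSE = 5(-0.4Δo) + 0(0.6Δo) = -2.0Δo + 0.0Δo = -2.0Δo.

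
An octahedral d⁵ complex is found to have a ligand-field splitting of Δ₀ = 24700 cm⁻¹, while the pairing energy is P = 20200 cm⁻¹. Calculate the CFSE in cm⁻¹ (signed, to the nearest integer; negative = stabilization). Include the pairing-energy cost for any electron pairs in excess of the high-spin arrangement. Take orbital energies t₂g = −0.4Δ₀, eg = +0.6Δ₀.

Δ₀ > P, so pairing is preferred: the ground state is low-spin.
Configuration: t₂g⁵ eg⁰.
Orbital CFSE = -2.0Δ₀ = -2.0 × 24700 = -49400 cm⁻¹.
Excess pairs vs high-spin: 2 − 0 = 2; pairing cost = +40400 cm⁻¹.
Net CFSE = -49400 + 40400 = -9000 cm⁻¹.

-9000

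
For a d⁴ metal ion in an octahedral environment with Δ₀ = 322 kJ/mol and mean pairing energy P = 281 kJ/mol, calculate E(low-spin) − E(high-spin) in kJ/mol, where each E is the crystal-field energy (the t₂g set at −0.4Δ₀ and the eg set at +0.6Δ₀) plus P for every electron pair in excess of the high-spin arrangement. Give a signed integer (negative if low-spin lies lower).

In the high-spin limit (t₂g³ eg¹) the orbital term is -0.6Δ₀ = -193 kJ/mol, with no excess pairing.
Low-spin t₂g⁴ eg⁰ gives -1.6Δ₀ = -515 kJ/mol, but forming 1 extra pair costs 1P = 281 kJ/mol, so E(LS) = -515 + 281 = -234 kJ/mol.
Thus E(LS) − E(HS) = -41 kJ/mol.

-41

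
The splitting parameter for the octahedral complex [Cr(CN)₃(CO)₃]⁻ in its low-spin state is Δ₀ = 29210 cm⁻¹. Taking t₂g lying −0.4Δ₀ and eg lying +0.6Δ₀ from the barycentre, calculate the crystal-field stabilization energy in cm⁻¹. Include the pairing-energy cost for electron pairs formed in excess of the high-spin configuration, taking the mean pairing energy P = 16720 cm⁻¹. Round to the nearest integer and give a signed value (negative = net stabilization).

-30016

Ligand charges: 3×(-1) from CN⁻ and 3×(+0) from CO sum to -3; with overall charge -1, Cr is +2.
Cr is in group 6, so Cr²⁺ is d⁴ (6 − 2 = 4).
Configuration: t₂g⁴ eg⁰.
CFSE(orbital) = 4×(-0.4Δ₀) + 0×(0.6Δ₀) = -1.6Δ₀; with Δ₀ = 29210 cm⁻¹ that is -46736 cm⁻¹.
Relative to high-spin t₂g³ eg¹ (0 paired), the low-spin configuration has 1 additional pair, contributing +1 × 16720 = +16720 cm⁻¹.
Combining: -46736 + 16720 = -30016 cm⁻¹.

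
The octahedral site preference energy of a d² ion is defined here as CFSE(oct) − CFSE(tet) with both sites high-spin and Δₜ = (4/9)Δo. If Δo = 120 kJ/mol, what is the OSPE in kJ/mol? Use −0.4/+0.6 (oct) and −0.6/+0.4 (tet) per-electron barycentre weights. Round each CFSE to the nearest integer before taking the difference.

-32

Octahedral high-spin t₂g² eg⁰: CFSE = -0.8 × 120 = -96 kJ/mol.
Tetrahedral: e² t₂⁰, CFSE = 2(−0.6) + 0(+0.4) = -1.2Δₜ = -1.2 × (4/9) × 120 = -64 kJ/mol.
Subtracting, OSPE = -96 − (-64) = -32 kJ/mol.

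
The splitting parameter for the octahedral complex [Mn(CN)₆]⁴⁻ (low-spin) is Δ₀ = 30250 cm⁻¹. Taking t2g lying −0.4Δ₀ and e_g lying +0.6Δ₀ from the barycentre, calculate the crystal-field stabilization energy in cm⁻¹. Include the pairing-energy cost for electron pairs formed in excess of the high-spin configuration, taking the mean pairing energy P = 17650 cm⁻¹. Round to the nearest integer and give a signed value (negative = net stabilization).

Each CN⁻ contributes -1; 6 × (-1) = -6. With overall charge -4, Mn is in the +2 oxidation state.
Mn sits in group 7; removing 2 electrons leaves Mn²⁺ with 7 − 2 = 5 d electrons.
Electron filling gives t2g^5 e_g^0.
CFSE(orbital) = 5×(-0.4Δ₀) + 0×(0.6Δ₀) = -2.0Δ₀; with Δ₀ = 30250 cm⁻¹ that is -60500 cm⁻¹.
High-spin d⁵ would be t2g^3 e_g^2 with 0 pairs; low-spin has 2, so 2 excess pairs cost +2P = +35300 cm⁻¹.
Net CFSE = -60500 + 35300 = -25200 cm⁻¹.

-25200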